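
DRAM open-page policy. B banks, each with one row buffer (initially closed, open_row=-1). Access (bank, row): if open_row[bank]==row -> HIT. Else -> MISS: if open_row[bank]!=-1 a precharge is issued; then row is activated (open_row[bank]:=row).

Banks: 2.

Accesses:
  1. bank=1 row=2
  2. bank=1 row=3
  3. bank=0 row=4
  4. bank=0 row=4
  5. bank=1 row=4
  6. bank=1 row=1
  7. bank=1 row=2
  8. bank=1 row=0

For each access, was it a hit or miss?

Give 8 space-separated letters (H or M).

Acc 1: bank1 row2 -> MISS (open row2); precharges=0
Acc 2: bank1 row3 -> MISS (open row3); precharges=1
Acc 3: bank0 row4 -> MISS (open row4); precharges=1
Acc 4: bank0 row4 -> HIT
Acc 5: bank1 row4 -> MISS (open row4); precharges=2
Acc 6: bank1 row1 -> MISS (open row1); precharges=3
Acc 7: bank1 row2 -> MISS (open row2); precharges=4
Acc 8: bank1 row0 -> MISS (open row0); precharges=5

Answer: M M M H M M M M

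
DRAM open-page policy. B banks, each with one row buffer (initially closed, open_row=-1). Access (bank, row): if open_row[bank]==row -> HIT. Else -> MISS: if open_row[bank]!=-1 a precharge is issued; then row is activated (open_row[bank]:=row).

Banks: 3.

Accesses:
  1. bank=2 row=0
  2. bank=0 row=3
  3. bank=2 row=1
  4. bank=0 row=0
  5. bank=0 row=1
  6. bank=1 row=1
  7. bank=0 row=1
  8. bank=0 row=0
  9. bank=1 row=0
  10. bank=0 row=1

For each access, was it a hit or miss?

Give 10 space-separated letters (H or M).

Answer: M M M M M M H M M M

Derivation:
Acc 1: bank2 row0 -> MISS (open row0); precharges=0
Acc 2: bank0 row3 -> MISS (open row3); precharges=0
Acc 3: bank2 row1 -> MISS (open row1); precharges=1
Acc 4: bank0 row0 -> MISS (open row0); precharges=2
Acc 5: bank0 row1 -> MISS (open row1); precharges=3
Acc 6: bank1 row1 -> MISS (open row1); precharges=3
Acc 7: bank0 row1 -> HIT
Acc 8: bank0 row0 -> MISS (open row0); precharges=4
Acc 9: bank1 row0 -> MISS (open row0); precharges=5
Acc 10: bank0 row1 -> MISS (open row1); precharges=6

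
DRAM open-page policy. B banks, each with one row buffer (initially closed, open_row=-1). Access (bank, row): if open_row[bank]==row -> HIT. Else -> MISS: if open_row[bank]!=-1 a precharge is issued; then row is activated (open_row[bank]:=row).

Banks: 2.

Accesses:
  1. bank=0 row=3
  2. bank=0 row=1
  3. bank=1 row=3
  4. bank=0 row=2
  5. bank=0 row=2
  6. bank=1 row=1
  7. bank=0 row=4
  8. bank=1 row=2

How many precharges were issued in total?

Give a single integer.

Acc 1: bank0 row3 -> MISS (open row3); precharges=0
Acc 2: bank0 row1 -> MISS (open row1); precharges=1
Acc 3: bank1 row3 -> MISS (open row3); precharges=1
Acc 4: bank0 row2 -> MISS (open row2); precharges=2
Acc 5: bank0 row2 -> HIT
Acc 6: bank1 row1 -> MISS (open row1); precharges=3
Acc 7: bank0 row4 -> MISS (open row4); precharges=4
Acc 8: bank1 row2 -> MISS (open row2); precharges=5

Answer: 5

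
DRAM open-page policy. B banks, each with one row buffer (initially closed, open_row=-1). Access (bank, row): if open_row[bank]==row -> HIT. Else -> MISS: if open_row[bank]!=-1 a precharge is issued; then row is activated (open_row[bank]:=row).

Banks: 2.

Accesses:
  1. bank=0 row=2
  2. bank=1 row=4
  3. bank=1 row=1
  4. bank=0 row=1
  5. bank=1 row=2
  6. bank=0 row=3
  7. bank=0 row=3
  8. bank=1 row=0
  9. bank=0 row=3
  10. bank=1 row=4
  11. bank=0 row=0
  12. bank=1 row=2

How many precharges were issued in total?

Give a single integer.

Answer: 8

Derivation:
Acc 1: bank0 row2 -> MISS (open row2); precharges=0
Acc 2: bank1 row4 -> MISS (open row4); precharges=0
Acc 3: bank1 row1 -> MISS (open row1); precharges=1
Acc 4: bank0 row1 -> MISS (open row1); precharges=2
Acc 5: bank1 row2 -> MISS (open row2); precharges=3
Acc 6: bank0 row3 -> MISS (open row3); precharges=4
Acc 7: bank0 row3 -> HIT
Acc 8: bank1 row0 -> MISS (open row0); precharges=5
Acc 9: bank0 row3 -> HIT
Acc 10: bank1 row4 -> MISS (open row4); precharges=6
Acc 11: bank0 row0 -> MISS (open row0); precharges=7
Acc 12: bank1 row2 -> MISS (open row2); precharges=8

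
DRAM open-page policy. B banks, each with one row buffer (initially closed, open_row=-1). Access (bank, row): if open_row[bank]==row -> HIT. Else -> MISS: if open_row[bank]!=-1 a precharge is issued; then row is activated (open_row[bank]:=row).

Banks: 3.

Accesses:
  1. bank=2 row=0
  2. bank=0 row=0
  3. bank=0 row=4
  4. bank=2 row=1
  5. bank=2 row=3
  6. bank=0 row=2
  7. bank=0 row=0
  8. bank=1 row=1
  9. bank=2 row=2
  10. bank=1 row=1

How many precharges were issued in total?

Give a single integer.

Acc 1: bank2 row0 -> MISS (open row0); precharges=0
Acc 2: bank0 row0 -> MISS (open row0); precharges=0
Acc 3: bank0 row4 -> MISS (open row4); precharges=1
Acc 4: bank2 row1 -> MISS (open row1); precharges=2
Acc 5: bank2 row3 -> MISS (open row3); precharges=3
Acc 6: bank0 row2 -> MISS (open row2); precharges=4
Acc 7: bank0 row0 -> MISS (open row0); precharges=5
Acc 8: bank1 row1 -> MISS (open row1); precharges=5
Acc 9: bank2 row2 -> MISS (open row2); precharges=6
Acc 10: bank1 row1 -> HIT

Answer: 6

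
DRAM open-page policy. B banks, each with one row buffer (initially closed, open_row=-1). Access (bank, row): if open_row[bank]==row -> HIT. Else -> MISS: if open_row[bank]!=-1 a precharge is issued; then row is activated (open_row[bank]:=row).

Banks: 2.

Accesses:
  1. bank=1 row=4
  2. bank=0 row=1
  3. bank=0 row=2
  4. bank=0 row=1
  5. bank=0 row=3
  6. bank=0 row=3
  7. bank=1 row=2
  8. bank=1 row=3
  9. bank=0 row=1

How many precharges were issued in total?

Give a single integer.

Acc 1: bank1 row4 -> MISS (open row4); precharges=0
Acc 2: bank0 row1 -> MISS (open row1); precharges=0
Acc 3: bank0 row2 -> MISS (open row2); precharges=1
Acc 4: bank0 row1 -> MISS (open row1); precharges=2
Acc 5: bank0 row3 -> MISS (open row3); precharges=3
Acc 6: bank0 row3 -> HIT
Acc 7: bank1 row2 -> MISS (open row2); precharges=4
Acc 8: bank1 row3 -> MISS (open row3); precharges=5
Acc 9: bank0 row1 -> MISS (open row1); precharges=6

Answer: 6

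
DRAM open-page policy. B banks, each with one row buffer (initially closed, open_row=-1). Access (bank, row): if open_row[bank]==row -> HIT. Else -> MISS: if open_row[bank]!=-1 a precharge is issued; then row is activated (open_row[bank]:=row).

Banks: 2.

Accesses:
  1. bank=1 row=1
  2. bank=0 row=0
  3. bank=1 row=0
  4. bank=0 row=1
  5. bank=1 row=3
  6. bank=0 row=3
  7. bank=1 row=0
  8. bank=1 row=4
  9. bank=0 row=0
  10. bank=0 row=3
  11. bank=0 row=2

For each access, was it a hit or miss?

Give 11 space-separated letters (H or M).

Answer: M M M M M M M M M M M

Derivation:
Acc 1: bank1 row1 -> MISS (open row1); precharges=0
Acc 2: bank0 row0 -> MISS (open row0); precharges=0
Acc 3: bank1 row0 -> MISS (open row0); precharges=1
Acc 4: bank0 row1 -> MISS (open row1); precharges=2
Acc 5: bank1 row3 -> MISS (open row3); precharges=3
Acc 6: bank0 row3 -> MISS (open row3); precharges=4
Acc 7: bank1 row0 -> MISS (open row0); precharges=5
Acc 8: bank1 row4 -> MISS (open row4); precharges=6
Acc 9: bank0 row0 -> MISS (open row0); precharges=7
Acc 10: bank0 row3 -> MISS (open row3); precharges=8
Acc 11: bank0 row2 -> MISS (open row2); precharges=9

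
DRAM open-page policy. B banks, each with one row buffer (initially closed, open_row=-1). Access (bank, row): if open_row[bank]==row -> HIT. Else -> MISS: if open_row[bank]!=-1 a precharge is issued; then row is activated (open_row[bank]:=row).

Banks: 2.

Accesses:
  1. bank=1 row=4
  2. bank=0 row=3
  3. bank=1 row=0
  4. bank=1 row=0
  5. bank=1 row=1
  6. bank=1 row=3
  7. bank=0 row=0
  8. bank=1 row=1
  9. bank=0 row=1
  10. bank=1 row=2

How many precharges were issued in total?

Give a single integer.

Answer: 7

Derivation:
Acc 1: bank1 row4 -> MISS (open row4); precharges=0
Acc 2: bank0 row3 -> MISS (open row3); precharges=0
Acc 3: bank1 row0 -> MISS (open row0); precharges=1
Acc 4: bank1 row0 -> HIT
Acc 5: bank1 row1 -> MISS (open row1); precharges=2
Acc 6: bank1 row3 -> MISS (open row3); precharges=3
Acc 7: bank0 row0 -> MISS (open row0); precharges=4
Acc 8: bank1 row1 -> MISS (open row1); precharges=5
Acc 9: bank0 row1 -> MISS (open row1); precharges=6
Acc 10: bank1 row2 -> MISS (open row2); precharges=7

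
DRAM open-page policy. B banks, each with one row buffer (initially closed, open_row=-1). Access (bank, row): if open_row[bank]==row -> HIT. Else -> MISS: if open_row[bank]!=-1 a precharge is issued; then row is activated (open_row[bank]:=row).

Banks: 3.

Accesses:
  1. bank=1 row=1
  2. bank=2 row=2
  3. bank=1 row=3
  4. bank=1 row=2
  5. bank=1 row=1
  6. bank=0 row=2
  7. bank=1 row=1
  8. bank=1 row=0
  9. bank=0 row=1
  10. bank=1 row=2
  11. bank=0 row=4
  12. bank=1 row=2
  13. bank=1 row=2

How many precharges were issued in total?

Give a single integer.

Answer: 7

Derivation:
Acc 1: bank1 row1 -> MISS (open row1); precharges=0
Acc 2: bank2 row2 -> MISS (open row2); precharges=0
Acc 3: bank1 row3 -> MISS (open row3); precharges=1
Acc 4: bank1 row2 -> MISS (open row2); precharges=2
Acc 5: bank1 row1 -> MISS (open row1); precharges=3
Acc 6: bank0 row2 -> MISS (open row2); precharges=3
Acc 7: bank1 row1 -> HIT
Acc 8: bank1 row0 -> MISS (open row0); precharges=4
Acc 9: bank0 row1 -> MISS (open row1); precharges=5
Acc 10: bank1 row2 -> MISS (open row2); precharges=6
Acc 11: bank0 row4 -> MISS (open row4); precharges=7
Acc 12: bank1 row2 -> HIT
Acc 13: bank1 row2 -> HIT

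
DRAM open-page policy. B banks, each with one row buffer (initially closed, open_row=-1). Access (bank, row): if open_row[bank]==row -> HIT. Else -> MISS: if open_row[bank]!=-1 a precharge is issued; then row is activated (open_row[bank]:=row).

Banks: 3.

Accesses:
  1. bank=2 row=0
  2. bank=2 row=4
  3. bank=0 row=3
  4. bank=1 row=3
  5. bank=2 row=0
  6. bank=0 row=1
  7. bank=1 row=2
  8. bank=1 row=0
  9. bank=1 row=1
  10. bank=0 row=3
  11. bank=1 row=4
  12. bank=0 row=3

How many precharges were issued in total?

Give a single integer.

Acc 1: bank2 row0 -> MISS (open row0); precharges=0
Acc 2: bank2 row4 -> MISS (open row4); precharges=1
Acc 3: bank0 row3 -> MISS (open row3); precharges=1
Acc 4: bank1 row3 -> MISS (open row3); precharges=1
Acc 5: bank2 row0 -> MISS (open row0); precharges=2
Acc 6: bank0 row1 -> MISS (open row1); precharges=3
Acc 7: bank1 row2 -> MISS (open row2); precharges=4
Acc 8: bank1 row0 -> MISS (open row0); precharges=5
Acc 9: bank1 row1 -> MISS (open row1); precharges=6
Acc 10: bank0 row3 -> MISS (open row3); precharges=7
Acc 11: bank1 row4 -> MISS (open row4); precharges=8
Acc 12: bank0 row3 -> HIT

Answer: 8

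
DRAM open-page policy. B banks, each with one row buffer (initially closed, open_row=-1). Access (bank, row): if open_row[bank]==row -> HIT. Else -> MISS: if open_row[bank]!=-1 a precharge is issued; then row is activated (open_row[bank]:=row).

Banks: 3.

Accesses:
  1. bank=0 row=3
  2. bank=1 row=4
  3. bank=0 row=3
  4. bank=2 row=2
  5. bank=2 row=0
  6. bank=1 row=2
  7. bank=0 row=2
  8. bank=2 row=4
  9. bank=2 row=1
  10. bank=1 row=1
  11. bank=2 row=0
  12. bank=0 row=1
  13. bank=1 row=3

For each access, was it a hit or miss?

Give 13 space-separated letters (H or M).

Answer: M M H M M M M M M M M M M

Derivation:
Acc 1: bank0 row3 -> MISS (open row3); precharges=0
Acc 2: bank1 row4 -> MISS (open row4); precharges=0
Acc 3: bank0 row3 -> HIT
Acc 4: bank2 row2 -> MISS (open row2); precharges=0
Acc 5: bank2 row0 -> MISS (open row0); precharges=1
Acc 6: bank1 row2 -> MISS (open row2); precharges=2
Acc 7: bank0 row2 -> MISS (open row2); precharges=3
Acc 8: bank2 row4 -> MISS (open row4); precharges=4
Acc 9: bank2 row1 -> MISS (open row1); precharges=5
Acc 10: bank1 row1 -> MISS (open row1); precharges=6
Acc 11: bank2 row0 -> MISS (open row0); precharges=7
Acc 12: bank0 row1 -> MISS (open row1); precharges=8
Acc 13: bank1 row3 -> MISS (open row3); precharges=9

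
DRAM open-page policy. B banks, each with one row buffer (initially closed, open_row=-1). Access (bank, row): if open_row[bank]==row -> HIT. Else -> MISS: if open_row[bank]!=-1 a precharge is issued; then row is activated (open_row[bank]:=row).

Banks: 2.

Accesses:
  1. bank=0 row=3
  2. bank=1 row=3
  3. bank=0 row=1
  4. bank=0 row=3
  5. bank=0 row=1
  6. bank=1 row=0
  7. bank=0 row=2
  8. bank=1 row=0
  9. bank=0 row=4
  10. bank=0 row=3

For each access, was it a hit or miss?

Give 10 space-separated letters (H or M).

Acc 1: bank0 row3 -> MISS (open row3); precharges=0
Acc 2: bank1 row3 -> MISS (open row3); precharges=0
Acc 3: bank0 row1 -> MISS (open row1); precharges=1
Acc 4: bank0 row3 -> MISS (open row3); precharges=2
Acc 5: bank0 row1 -> MISS (open row1); precharges=3
Acc 6: bank1 row0 -> MISS (open row0); precharges=4
Acc 7: bank0 row2 -> MISS (open row2); precharges=5
Acc 8: bank1 row0 -> HIT
Acc 9: bank0 row4 -> MISS (open row4); precharges=6
Acc 10: bank0 row3 -> MISS (open row3); precharges=7

Answer: M M M M M M M H M M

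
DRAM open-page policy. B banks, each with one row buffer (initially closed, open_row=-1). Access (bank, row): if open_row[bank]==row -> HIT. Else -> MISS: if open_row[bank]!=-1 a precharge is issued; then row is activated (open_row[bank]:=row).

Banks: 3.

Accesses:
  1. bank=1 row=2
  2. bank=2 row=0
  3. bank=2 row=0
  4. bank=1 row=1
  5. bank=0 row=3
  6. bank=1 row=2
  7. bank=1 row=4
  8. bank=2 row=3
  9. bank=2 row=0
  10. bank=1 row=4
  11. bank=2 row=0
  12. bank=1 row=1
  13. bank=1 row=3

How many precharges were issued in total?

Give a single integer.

Answer: 7

Derivation:
Acc 1: bank1 row2 -> MISS (open row2); precharges=0
Acc 2: bank2 row0 -> MISS (open row0); precharges=0
Acc 3: bank2 row0 -> HIT
Acc 4: bank1 row1 -> MISS (open row1); precharges=1
Acc 5: bank0 row3 -> MISS (open row3); precharges=1
Acc 6: bank1 row2 -> MISS (open row2); precharges=2
Acc 7: bank1 row4 -> MISS (open row4); precharges=3
Acc 8: bank2 row3 -> MISS (open row3); precharges=4
Acc 9: bank2 row0 -> MISS (open row0); precharges=5
Acc 10: bank1 row4 -> HIT
Acc 11: bank2 row0 -> HIT
Acc 12: bank1 row1 -> MISS (open row1); precharges=6
Acc 13: bank1 row3 -> MISS (open row3); precharges=7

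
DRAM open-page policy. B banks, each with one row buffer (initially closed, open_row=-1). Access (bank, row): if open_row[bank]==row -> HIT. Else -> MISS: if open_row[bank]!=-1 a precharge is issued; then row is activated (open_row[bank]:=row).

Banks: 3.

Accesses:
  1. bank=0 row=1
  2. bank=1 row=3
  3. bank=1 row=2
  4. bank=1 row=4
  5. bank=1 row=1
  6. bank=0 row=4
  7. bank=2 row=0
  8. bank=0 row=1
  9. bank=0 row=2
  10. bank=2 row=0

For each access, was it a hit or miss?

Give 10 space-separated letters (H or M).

Acc 1: bank0 row1 -> MISS (open row1); precharges=0
Acc 2: bank1 row3 -> MISS (open row3); precharges=0
Acc 3: bank1 row2 -> MISS (open row2); precharges=1
Acc 4: bank1 row4 -> MISS (open row4); precharges=2
Acc 5: bank1 row1 -> MISS (open row1); precharges=3
Acc 6: bank0 row4 -> MISS (open row4); precharges=4
Acc 7: bank2 row0 -> MISS (open row0); precharges=4
Acc 8: bank0 row1 -> MISS (open row1); precharges=5
Acc 9: bank0 row2 -> MISS (open row2); precharges=6
Acc 10: bank2 row0 -> HIT

Answer: M M M M M M M M M H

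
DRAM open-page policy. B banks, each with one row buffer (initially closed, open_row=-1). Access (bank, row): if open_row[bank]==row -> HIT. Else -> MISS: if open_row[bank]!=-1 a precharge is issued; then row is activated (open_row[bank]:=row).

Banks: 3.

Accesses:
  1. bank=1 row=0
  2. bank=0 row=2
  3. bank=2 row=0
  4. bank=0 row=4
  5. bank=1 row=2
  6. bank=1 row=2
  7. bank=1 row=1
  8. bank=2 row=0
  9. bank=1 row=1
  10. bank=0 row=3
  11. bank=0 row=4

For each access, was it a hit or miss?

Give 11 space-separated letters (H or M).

Answer: M M M M M H M H H M M

Derivation:
Acc 1: bank1 row0 -> MISS (open row0); precharges=0
Acc 2: bank0 row2 -> MISS (open row2); precharges=0
Acc 3: bank2 row0 -> MISS (open row0); precharges=0
Acc 4: bank0 row4 -> MISS (open row4); precharges=1
Acc 5: bank1 row2 -> MISS (open row2); precharges=2
Acc 6: bank1 row2 -> HIT
Acc 7: bank1 row1 -> MISS (open row1); precharges=3
Acc 8: bank2 row0 -> HIT
Acc 9: bank1 row1 -> HIT
Acc 10: bank0 row3 -> MISS (open row3); precharges=4
Acc 11: bank0 row4 -> MISS (open row4); precharges=5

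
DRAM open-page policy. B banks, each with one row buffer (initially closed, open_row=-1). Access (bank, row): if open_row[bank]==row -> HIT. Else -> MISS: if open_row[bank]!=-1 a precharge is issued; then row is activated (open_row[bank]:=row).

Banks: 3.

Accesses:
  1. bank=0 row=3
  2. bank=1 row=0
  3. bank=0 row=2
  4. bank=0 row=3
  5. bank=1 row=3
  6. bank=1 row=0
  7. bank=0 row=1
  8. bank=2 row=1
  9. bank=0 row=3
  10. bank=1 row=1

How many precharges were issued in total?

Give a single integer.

Answer: 7

Derivation:
Acc 1: bank0 row3 -> MISS (open row3); precharges=0
Acc 2: bank1 row0 -> MISS (open row0); precharges=0
Acc 3: bank0 row2 -> MISS (open row2); precharges=1
Acc 4: bank0 row3 -> MISS (open row3); precharges=2
Acc 5: bank1 row3 -> MISS (open row3); precharges=3
Acc 6: bank1 row0 -> MISS (open row0); precharges=4
Acc 7: bank0 row1 -> MISS (open row1); precharges=5
Acc 8: bank2 row1 -> MISS (open row1); precharges=5
Acc 9: bank0 row3 -> MISS (open row3); precharges=6
Acc 10: bank1 row1 -> MISS (open row1); precharges=7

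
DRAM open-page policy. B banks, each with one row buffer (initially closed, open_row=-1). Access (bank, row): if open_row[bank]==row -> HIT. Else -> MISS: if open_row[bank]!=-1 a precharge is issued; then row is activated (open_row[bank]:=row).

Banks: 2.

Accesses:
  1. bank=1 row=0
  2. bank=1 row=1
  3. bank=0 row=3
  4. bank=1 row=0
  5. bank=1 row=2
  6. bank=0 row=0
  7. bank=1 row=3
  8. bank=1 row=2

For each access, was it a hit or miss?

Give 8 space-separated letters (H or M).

Acc 1: bank1 row0 -> MISS (open row0); precharges=0
Acc 2: bank1 row1 -> MISS (open row1); precharges=1
Acc 3: bank0 row3 -> MISS (open row3); precharges=1
Acc 4: bank1 row0 -> MISS (open row0); precharges=2
Acc 5: bank1 row2 -> MISS (open row2); precharges=3
Acc 6: bank0 row0 -> MISS (open row0); precharges=4
Acc 7: bank1 row3 -> MISS (open row3); precharges=5
Acc 8: bank1 row2 -> MISS (open row2); precharges=6

Answer: M M M M M M M M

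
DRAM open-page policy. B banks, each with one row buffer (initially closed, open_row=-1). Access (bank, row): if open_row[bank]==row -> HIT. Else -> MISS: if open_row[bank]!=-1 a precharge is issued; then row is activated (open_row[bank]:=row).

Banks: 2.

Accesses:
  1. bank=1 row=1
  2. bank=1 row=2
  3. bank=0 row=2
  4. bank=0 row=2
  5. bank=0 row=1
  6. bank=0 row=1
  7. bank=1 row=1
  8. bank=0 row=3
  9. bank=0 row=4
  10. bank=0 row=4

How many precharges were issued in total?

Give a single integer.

Answer: 5

Derivation:
Acc 1: bank1 row1 -> MISS (open row1); precharges=0
Acc 2: bank1 row2 -> MISS (open row2); precharges=1
Acc 3: bank0 row2 -> MISS (open row2); precharges=1
Acc 4: bank0 row2 -> HIT
Acc 5: bank0 row1 -> MISS (open row1); precharges=2
Acc 6: bank0 row1 -> HIT
Acc 7: bank1 row1 -> MISS (open row1); precharges=3
Acc 8: bank0 row3 -> MISS (open row3); precharges=4
Acc 9: bank0 row4 -> MISS (open row4); precharges=5
Acc 10: bank0 row4 -> HIT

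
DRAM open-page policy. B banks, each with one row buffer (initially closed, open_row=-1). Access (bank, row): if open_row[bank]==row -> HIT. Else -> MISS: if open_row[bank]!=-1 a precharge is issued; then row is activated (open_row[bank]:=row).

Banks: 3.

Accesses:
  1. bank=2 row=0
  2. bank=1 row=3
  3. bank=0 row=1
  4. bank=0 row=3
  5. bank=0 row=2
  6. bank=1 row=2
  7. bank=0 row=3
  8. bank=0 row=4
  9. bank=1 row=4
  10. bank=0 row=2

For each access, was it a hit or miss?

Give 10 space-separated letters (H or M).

Answer: M M M M M M M M M M

Derivation:
Acc 1: bank2 row0 -> MISS (open row0); precharges=0
Acc 2: bank1 row3 -> MISS (open row3); precharges=0
Acc 3: bank0 row1 -> MISS (open row1); precharges=0
Acc 4: bank0 row3 -> MISS (open row3); precharges=1
Acc 5: bank0 row2 -> MISS (open row2); precharges=2
Acc 6: bank1 row2 -> MISS (open row2); precharges=3
Acc 7: bank0 row3 -> MISS (open row3); precharges=4
Acc 8: bank0 row4 -> MISS (open row4); precharges=5
Acc 9: bank1 row4 -> MISS (open row4); precharges=6
Acc 10: bank0 row2 -> MISS (open row2); precharges=7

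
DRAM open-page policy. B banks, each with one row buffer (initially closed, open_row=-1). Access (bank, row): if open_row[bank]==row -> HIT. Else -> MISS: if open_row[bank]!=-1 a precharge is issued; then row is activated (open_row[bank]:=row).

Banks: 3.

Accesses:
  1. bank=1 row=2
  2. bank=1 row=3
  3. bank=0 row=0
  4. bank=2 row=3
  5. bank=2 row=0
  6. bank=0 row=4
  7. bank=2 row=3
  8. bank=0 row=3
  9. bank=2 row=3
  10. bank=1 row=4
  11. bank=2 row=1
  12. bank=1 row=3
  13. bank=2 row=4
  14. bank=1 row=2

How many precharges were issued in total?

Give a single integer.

Answer: 10

Derivation:
Acc 1: bank1 row2 -> MISS (open row2); precharges=0
Acc 2: bank1 row3 -> MISS (open row3); precharges=1
Acc 3: bank0 row0 -> MISS (open row0); precharges=1
Acc 4: bank2 row3 -> MISS (open row3); precharges=1
Acc 5: bank2 row0 -> MISS (open row0); precharges=2
Acc 6: bank0 row4 -> MISS (open row4); precharges=3
Acc 7: bank2 row3 -> MISS (open row3); precharges=4
Acc 8: bank0 row3 -> MISS (open row3); precharges=5
Acc 9: bank2 row3 -> HIT
Acc 10: bank1 row4 -> MISS (open row4); precharges=6
Acc 11: bank2 row1 -> MISS (open row1); precharges=7
Acc 12: bank1 row3 -> MISS (open row3); precharges=8
Acc 13: bank2 row4 -> MISS (open row4); precharges=9
Acc 14: bank1 row2 -> MISS (open row2); precharges=10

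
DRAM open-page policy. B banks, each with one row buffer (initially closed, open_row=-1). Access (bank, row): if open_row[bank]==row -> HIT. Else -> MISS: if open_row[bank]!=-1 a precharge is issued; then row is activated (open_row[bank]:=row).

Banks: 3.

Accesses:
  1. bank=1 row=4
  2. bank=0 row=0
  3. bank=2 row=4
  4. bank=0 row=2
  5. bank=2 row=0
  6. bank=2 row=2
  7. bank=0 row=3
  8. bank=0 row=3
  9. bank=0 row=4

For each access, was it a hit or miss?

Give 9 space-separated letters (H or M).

Acc 1: bank1 row4 -> MISS (open row4); precharges=0
Acc 2: bank0 row0 -> MISS (open row0); precharges=0
Acc 3: bank2 row4 -> MISS (open row4); precharges=0
Acc 4: bank0 row2 -> MISS (open row2); precharges=1
Acc 5: bank2 row0 -> MISS (open row0); precharges=2
Acc 6: bank2 row2 -> MISS (open row2); precharges=3
Acc 7: bank0 row3 -> MISS (open row3); precharges=4
Acc 8: bank0 row3 -> HIT
Acc 9: bank0 row4 -> MISS (open row4); precharges=5

Answer: M M M M M M M H M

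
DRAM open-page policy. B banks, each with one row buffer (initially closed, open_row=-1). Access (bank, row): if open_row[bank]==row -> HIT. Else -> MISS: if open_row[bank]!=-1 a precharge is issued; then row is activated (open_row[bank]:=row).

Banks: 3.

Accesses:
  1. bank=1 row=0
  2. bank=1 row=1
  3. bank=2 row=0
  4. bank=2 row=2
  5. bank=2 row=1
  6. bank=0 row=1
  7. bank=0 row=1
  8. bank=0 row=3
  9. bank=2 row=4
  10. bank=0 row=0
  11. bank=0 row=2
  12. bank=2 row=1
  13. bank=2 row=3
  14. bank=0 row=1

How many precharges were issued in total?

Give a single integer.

Acc 1: bank1 row0 -> MISS (open row0); precharges=0
Acc 2: bank1 row1 -> MISS (open row1); precharges=1
Acc 3: bank2 row0 -> MISS (open row0); precharges=1
Acc 4: bank2 row2 -> MISS (open row2); precharges=2
Acc 5: bank2 row1 -> MISS (open row1); precharges=3
Acc 6: bank0 row1 -> MISS (open row1); precharges=3
Acc 7: bank0 row1 -> HIT
Acc 8: bank0 row3 -> MISS (open row3); precharges=4
Acc 9: bank2 row4 -> MISS (open row4); precharges=5
Acc 10: bank0 row0 -> MISS (open row0); precharges=6
Acc 11: bank0 row2 -> MISS (open row2); precharges=7
Acc 12: bank2 row1 -> MISS (open row1); precharges=8
Acc 13: bank2 row3 -> MISS (open row3); precharges=9
Acc 14: bank0 row1 -> MISS (open row1); precharges=10

Answer: 10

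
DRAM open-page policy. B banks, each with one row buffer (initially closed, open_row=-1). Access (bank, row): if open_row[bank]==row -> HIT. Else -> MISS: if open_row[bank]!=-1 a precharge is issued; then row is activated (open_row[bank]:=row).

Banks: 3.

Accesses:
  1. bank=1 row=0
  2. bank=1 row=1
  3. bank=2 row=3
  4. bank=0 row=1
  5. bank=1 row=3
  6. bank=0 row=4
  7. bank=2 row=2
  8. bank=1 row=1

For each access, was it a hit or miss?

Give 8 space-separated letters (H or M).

Acc 1: bank1 row0 -> MISS (open row0); precharges=0
Acc 2: bank1 row1 -> MISS (open row1); precharges=1
Acc 3: bank2 row3 -> MISS (open row3); precharges=1
Acc 4: bank0 row1 -> MISS (open row1); precharges=1
Acc 5: bank1 row3 -> MISS (open row3); precharges=2
Acc 6: bank0 row4 -> MISS (open row4); precharges=3
Acc 7: bank2 row2 -> MISS (open row2); precharges=4
Acc 8: bank1 row1 -> MISS (open row1); precharges=5

Answer: M M M M M M M M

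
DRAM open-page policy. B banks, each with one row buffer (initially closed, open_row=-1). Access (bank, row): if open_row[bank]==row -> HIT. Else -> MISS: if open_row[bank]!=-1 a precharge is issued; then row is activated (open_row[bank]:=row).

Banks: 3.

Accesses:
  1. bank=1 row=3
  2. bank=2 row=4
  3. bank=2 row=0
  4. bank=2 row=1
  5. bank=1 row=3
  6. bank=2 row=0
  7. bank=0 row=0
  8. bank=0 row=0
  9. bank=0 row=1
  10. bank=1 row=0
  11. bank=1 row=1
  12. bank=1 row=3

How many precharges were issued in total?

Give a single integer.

Answer: 7

Derivation:
Acc 1: bank1 row3 -> MISS (open row3); precharges=0
Acc 2: bank2 row4 -> MISS (open row4); precharges=0
Acc 3: bank2 row0 -> MISS (open row0); precharges=1
Acc 4: bank2 row1 -> MISS (open row1); precharges=2
Acc 5: bank1 row3 -> HIT
Acc 6: bank2 row0 -> MISS (open row0); precharges=3
Acc 7: bank0 row0 -> MISS (open row0); precharges=3
Acc 8: bank0 row0 -> HIT
Acc 9: bank0 row1 -> MISS (open row1); precharges=4
Acc 10: bank1 row0 -> MISS (open row0); precharges=5
Acc 11: bank1 row1 -> MISS (open row1); precharges=6
Acc 12: bank1 row3 -> MISS (open row3); precharges=7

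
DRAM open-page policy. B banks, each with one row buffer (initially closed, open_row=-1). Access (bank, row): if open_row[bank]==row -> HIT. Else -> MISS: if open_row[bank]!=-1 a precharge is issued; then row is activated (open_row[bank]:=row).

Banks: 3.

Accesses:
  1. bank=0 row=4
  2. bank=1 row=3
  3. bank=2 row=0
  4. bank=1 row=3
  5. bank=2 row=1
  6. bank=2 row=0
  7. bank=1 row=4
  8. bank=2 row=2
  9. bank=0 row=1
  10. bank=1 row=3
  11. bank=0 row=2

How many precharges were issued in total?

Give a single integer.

Answer: 7

Derivation:
Acc 1: bank0 row4 -> MISS (open row4); precharges=0
Acc 2: bank1 row3 -> MISS (open row3); precharges=0
Acc 3: bank2 row0 -> MISS (open row0); precharges=0
Acc 4: bank1 row3 -> HIT
Acc 5: bank2 row1 -> MISS (open row1); precharges=1
Acc 6: bank2 row0 -> MISS (open row0); precharges=2
Acc 7: bank1 row4 -> MISS (open row4); precharges=3
Acc 8: bank2 row2 -> MISS (open row2); precharges=4
Acc 9: bank0 row1 -> MISS (open row1); precharges=5
Acc 10: bank1 row3 -> MISS (open row3); precharges=6
Acc 11: bank0 row2 -> MISS (open row2); precharges=7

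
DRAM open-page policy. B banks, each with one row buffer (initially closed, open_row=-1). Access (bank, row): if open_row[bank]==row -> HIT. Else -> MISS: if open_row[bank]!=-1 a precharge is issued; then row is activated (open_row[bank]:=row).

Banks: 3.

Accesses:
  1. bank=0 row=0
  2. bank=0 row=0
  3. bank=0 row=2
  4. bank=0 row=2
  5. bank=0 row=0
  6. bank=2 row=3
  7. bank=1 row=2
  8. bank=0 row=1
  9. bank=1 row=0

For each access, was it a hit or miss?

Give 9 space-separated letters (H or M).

Acc 1: bank0 row0 -> MISS (open row0); precharges=0
Acc 2: bank0 row0 -> HIT
Acc 3: bank0 row2 -> MISS (open row2); precharges=1
Acc 4: bank0 row2 -> HIT
Acc 5: bank0 row0 -> MISS (open row0); precharges=2
Acc 6: bank2 row3 -> MISS (open row3); precharges=2
Acc 7: bank1 row2 -> MISS (open row2); precharges=2
Acc 8: bank0 row1 -> MISS (open row1); precharges=3
Acc 9: bank1 row0 -> MISS (open row0); precharges=4

Answer: M H M H M M M M M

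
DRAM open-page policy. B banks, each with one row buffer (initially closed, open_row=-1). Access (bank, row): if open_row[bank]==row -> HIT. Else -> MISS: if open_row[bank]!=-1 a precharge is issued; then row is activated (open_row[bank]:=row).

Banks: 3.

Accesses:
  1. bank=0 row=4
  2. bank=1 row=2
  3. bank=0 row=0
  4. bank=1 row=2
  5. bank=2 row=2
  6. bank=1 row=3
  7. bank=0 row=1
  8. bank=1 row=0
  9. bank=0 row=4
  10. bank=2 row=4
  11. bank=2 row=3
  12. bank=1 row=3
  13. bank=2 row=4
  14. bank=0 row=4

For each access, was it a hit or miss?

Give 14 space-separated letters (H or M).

Acc 1: bank0 row4 -> MISS (open row4); precharges=0
Acc 2: bank1 row2 -> MISS (open row2); precharges=0
Acc 3: bank0 row0 -> MISS (open row0); precharges=1
Acc 4: bank1 row2 -> HIT
Acc 5: bank2 row2 -> MISS (open row2); precharges=1
Acc 6: bank1 row3 -> MISS (open row3); precharges=2
Acc 7: bank0 row1 -> MISS (open row1); precharges=3
Acc 8: bank1 row0 -> MISS (open row0); precharges=4
Acc 9: bank0 row4 -> MISS (open row4); precharges=5
Acc 10: bank2 row4 -> MISS (open row4); precharges=6
Acc 11: bank2 row3 -> MISS (open row3); precharges=7
Acc 12: bank1 row3 -> MISS (open row3); precharges=8
Acc 13: bank2 row4 -> MISS (open row4); precharges=9
Acc 14: bank0 row4 -> HIT

Answer: M M M H M M M M M M M M M H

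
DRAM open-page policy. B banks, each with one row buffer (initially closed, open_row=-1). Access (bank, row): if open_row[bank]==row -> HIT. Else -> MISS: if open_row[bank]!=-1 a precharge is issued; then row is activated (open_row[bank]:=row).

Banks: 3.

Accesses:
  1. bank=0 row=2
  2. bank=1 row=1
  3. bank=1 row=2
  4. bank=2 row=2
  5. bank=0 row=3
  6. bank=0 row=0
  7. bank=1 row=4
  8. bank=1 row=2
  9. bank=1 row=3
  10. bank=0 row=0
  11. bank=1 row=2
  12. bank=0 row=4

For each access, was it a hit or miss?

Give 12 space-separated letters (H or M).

Answer: M M M M M M M M M H M M

Derivation:
Acc 1: bank0 row2 -> MISS (open row2); precharges=0
Acc 2: bank1 row1 -> MISS (open row1); precharges=0
Acc 3: bank1 row2 -> MISS (open row2); precharges=1
Acc 4: bank2 row2 -> MISS (open row2); precharges=1
Acc 5: bank0 row3 -> MISS (open row3); precharges=2
Acc 6: bank0 row0 -> MISS (open row0); precharges=3
Acc 7: bank1 row4 -> MISS (open row4); precharges=4
Acc 8: bank1 row2 -> MISS (open row2); precharges=5
Acc 9: bank1 row3 -> MISS (open row3); precharges=6
Acc 10: bank0 row0 -> HIT
Acc 11: bank1 row2 -> MISS (open row2); precharges=7
Acc 12: bank0 row4 -> MISS (open row4); precharges=8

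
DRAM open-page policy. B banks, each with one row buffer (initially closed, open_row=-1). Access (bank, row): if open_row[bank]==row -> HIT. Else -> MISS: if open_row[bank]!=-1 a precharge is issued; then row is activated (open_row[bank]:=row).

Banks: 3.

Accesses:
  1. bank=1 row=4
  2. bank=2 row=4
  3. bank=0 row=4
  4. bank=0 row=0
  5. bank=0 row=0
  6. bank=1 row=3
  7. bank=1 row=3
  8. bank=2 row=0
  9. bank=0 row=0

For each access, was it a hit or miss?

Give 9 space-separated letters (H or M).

Acc 1: bank1 row4 -> MISS (open row4); precharges=0
Acc 2: bank2 row4 -> MISS (open row4); precharges=0
Acc 3: bank0 row4 -> MISS (open row4); precharges=0
Acc 4: bank0 row0 -> MISS (open row0); precharges=1
Acc 5: bank0 row0 -> HIT
Acc 6: bank1 row3 -> MISS (open row3); precharges=2
Acc 7: bank1 row3 -> HIT
Acc 8: bank2 row0 -> MISS (open row0); precharges=3
Acc 9: bank0 row0 -> HIT

Answer: M M M M H M H M H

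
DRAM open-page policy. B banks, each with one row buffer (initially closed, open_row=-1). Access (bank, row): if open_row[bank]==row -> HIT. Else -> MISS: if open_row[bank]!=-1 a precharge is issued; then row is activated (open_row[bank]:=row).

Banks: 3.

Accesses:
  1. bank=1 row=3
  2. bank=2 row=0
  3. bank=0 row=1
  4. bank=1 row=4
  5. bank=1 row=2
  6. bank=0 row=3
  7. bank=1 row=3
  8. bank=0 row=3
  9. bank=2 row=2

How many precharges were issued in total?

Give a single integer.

Acc 1: bank1 row3 -> MISS (open row3); precharges=0
Acc 2: bank2 row0 -> MISS (open row0); precharges=0
Acc 3: bank0 row1 -> MISS (open row1); precharges=0
Acc 4: bank1 row4 -> MISS (open row4); precharges=1
Acc 5: bank1 row2 -> MISS (open row2); precharges=2
Acc 6: bank0 row3 -> MISS (open row3); precharges=3
Acc 7: bank1 row3 -> MISS (open row3); precharges=4
Acc 8: bank0 row3 -> HIT
Acc 9: bank2 row2 -> MISS (open row2); precharges=5

Answer: 5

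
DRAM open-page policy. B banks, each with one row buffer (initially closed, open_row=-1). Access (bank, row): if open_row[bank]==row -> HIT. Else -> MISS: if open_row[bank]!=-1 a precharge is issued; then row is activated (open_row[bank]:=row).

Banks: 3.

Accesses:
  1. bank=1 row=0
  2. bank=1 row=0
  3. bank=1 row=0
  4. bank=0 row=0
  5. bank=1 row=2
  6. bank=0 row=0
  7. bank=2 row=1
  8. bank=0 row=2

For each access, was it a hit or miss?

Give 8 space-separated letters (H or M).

Answer: M H H M M H M M

Derivation:
Acc 1: bank1 row0 -> MISS (open row0); precharges=0
Acc 2: bank1 row0 -> HIT
Acc 3: bank1 row0 -> HIT
Acc 4: bank0 row0 -> MISS (open row0); precharges=0
Acc 5: bank1 row2 -> MISS (open row2); precharges=1
Acc 6: bank0 row0 -> HIT
Acc 7: bank2 row1 -> MISS (open row1); precharges=1
Acc 8: bank0 row2 -> MISS (open row2); precharges=2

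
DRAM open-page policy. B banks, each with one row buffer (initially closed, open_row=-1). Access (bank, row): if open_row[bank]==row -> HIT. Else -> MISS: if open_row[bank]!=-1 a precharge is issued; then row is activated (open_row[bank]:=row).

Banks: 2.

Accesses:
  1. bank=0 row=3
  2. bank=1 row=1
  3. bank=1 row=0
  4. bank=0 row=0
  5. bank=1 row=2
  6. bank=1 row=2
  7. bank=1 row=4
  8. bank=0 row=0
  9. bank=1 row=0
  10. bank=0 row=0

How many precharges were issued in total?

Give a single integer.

Acc 1: bank0 row3 -> MISS (open row3); precharges=0
Acc 2: bank1 row1 -> MISS (open row1); precharges=0
Acc 3: bank1 row0 -> MISS (open row0); precharges=1
Acc 4: bank0 row0 -> MISS (open row0); precharges=2
Acc 5: bank1 row2 -> MISS (open row2); precharges=3
Acc 6: bank1 row2 -> HIT
Acc 7: bank1 row4 -> MISS (open row4); precharges=4
Acc 8: bank0 row0 -> HIT
Acc 9: bank1 row0 -> MISS (open row0); precharges=5
Acc 10: bank0 row0 -> HIT

Answer: 5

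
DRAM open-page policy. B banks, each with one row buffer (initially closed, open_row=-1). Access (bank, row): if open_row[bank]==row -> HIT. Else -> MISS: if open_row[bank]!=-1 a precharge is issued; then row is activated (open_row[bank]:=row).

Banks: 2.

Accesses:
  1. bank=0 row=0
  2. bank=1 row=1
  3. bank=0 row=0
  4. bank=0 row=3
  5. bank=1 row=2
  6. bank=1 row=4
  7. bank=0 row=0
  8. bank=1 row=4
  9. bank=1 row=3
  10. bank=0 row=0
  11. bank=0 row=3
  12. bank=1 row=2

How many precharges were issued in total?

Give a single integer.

Acc 1: bank0 row0 -> MISS (open row0); precharges=0
Acc 2: bank1 row1 -> MISS (open row1); precharges=0
Acc 3: bank0 row0 -> HIT
Acc 4: bank0 row3 -> MISS (open row3); precharges=1
Acc 5: bank1 row2 -> MISS (open row2); precharges=2
Acc 6: bank1 row4 -> MISS (open row4); precharges=3
Acc 7: bank0 row0 -> MISS (open row0); precharges=4
Acc 8: bank1 row4 -> HIT
Acc 9: bank1 row3 -> MISS (open row3); precharges=5
Acc 10: bank0 row0 -> HIT
Acc 11: bank0 row3 -> MISS (open row3); precharges=6
Acc 12: bank1 row2 -> MISS (open row2); precharges=7

Answer: 7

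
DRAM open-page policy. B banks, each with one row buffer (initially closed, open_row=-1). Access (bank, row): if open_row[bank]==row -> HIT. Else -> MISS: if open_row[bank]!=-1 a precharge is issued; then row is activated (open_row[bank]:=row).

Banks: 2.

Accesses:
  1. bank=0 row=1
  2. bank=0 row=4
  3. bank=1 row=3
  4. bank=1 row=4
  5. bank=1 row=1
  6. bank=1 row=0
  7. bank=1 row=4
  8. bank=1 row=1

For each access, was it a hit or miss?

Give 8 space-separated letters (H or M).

Acc 1: bank0 row1 -> MISS (open row1); precharges=0
Acc 2: bank0 row4 -> MISS (open row4); precharges=1
Acc 3: bank1 row3 -> MISS (open row3); precharges=1
Acc 4: bank1 row4 -> MISS (open row4); precharges=2
Acc 5: bank1 row1 -> MISS (open row1); precharges=3
Acc 6: bank1 row0 -> MISS (open row0); precharges=4
Acc 7: bank1 row4 -> MISS (open row4); precharges=5
Acc 8: bank1 row1 -> MISS (open row1); precharges=6

Answer: M M M M M M M M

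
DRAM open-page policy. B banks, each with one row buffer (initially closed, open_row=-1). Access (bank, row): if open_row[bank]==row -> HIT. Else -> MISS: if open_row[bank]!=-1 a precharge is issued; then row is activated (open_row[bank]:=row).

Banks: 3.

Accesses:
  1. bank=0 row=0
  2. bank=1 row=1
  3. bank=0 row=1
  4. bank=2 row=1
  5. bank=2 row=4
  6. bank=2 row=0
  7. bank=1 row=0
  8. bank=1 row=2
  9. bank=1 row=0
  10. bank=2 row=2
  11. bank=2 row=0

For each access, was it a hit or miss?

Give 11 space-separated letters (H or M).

Acc 1: bank0 row0 -> MISS (open row0); precharges=0
Acc 2: bank1 row1 -> MISS (open row1); precharges=0
Acc 3: bank0 row1 -> MISS (open row1); precharges=1
Acc 4: bank2 row1 -> MISS (open row1); precharges=1
Acc 5: bank2 row4 -> MISS (open row4); precharges=2
Acc 6: bank2 row0 -> MISS (open row0); precharges=3
Acc 7: bank1 row0 -> MISS (open row0); precharges=4
Acc 8: bank1 row2 -> MISS (open row2); precharges=5
Acc 9: bank1 row0 -> MISS (open row0); precharges=6
Acc 10: bank2 row2 -> MISS (open row2); precharges=7
Acc 11: bank2 row0 -> MISS (open row0); precharges=8

Answer: M M M M M M M M M M M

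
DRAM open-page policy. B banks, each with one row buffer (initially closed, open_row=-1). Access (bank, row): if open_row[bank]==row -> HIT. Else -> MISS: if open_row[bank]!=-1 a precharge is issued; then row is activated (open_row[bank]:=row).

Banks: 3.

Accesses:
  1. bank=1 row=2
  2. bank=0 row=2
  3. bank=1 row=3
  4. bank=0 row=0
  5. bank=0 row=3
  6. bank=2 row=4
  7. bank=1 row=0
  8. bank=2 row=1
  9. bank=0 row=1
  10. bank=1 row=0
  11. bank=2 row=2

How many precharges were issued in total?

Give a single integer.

Acc 1: bank1 row2 -> MISS (open row2); precharges=0
Acc 2: bank0 row2 -> MISS (open row2); precharges=0
Acc 3: bank1 row3 -> MISS (open row3); precharges=1
Acc 4: bank0 row0 -> MISS (open row0); precharges=2
Acc 5: bank0 row3 -> MISS (open row3); precharges=3
Acc 6: bank2 row4 -> MISS (open row4); precharges=3
Acc 7: bank1 row0 -> MISS (open row0); precharges=4
Acc 8: bank2 row1 -> MISS (open row1); precharges=5
Acc 9: bank0 row1 -> MISS (open row1); precharges=6
Acc 10: bank1 row0 -> HIT
Acc 11: bank2 row2 -> MISS (open row2); precharges=7

Answer: 7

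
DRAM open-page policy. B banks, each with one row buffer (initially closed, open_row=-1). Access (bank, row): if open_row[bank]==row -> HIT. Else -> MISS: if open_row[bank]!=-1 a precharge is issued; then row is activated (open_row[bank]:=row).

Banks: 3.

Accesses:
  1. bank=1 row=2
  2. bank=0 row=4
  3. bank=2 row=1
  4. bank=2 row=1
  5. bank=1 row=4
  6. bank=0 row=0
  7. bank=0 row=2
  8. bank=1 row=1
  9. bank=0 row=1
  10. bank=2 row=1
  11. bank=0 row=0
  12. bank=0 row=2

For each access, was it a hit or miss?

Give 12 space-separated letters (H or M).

Answer: M M M H M M M M M H M M

Derivation:
Acc 1: bank1 row2 -> MISS (open row2); precharges=0
Acc 2: bank0 row4 -> MISS (open row4); precharges=0
Acc 3: bank2 row1 -> MISS (open row1); precharges=0
Acc 4: bank2 row1 -> HIT
Acc 5: bank1 row4 -> MISS (open row4); precharges=1
Acc 6: bank0 row0 -> MISS (open row0); precharges=2
Acc 7: bank0 row2 -> MISS (open row2); precharges=3
Acc 8: bank1 row1 -> MISS (open row1); precharges=4
Acc 9: bank0 row1 -> MISS (open row1); precharges=5
Acc 10: bank2 row1 -> HIT
Acc 11: bank0 row0 -> MISS (open row0); precharges=6
Acc 12: bank0 row2 -> MISS (open row2); precharges=7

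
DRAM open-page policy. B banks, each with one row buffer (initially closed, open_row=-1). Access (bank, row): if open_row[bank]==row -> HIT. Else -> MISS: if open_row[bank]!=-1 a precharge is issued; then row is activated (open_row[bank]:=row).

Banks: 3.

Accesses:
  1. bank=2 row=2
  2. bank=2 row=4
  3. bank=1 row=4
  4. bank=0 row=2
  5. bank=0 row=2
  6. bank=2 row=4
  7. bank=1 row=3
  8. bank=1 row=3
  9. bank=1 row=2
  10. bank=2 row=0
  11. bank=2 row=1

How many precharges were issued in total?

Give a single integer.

Acc 1: bank2 row2 -> MISS (open row2); precharges=0
Acc 2: bank2 row4 -> MISS (open row4); precharges=1
Acc 3: bank1 row4 -> MISS (open row4); precharges=1
Acc 4: bank0 row2 -> MISS (open row2); precharges=1
Acc 5: bank0 row2 -> HIT
Acc 6: bank2 row4 -> HIT
Acc 7: bank1 row3 -> MISS (open row3); precharges=2
Acc 8: bank1 row3 -> HIT
Acc 9: bank1 row2 -> MISS (open row2); precharges=3
Acc 10: bank2 row0 -> MISS (open row0); precharges=4
Acc 11: bank2 row1 -> MISS (open row1); precharges=5

Answer: 5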